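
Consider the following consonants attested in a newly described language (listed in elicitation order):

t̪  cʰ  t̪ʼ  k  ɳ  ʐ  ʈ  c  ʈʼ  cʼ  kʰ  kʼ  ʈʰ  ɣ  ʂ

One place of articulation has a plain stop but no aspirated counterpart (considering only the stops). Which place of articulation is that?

dental

Plain: /t̪/ (dental), /ʈ/ (retroflex), /c/ (palatal), /k/ (velar).
Aspirated: /ʈʰ/ (retroflex), /cʰ/ (palatal), /kʰ/ (velar).
Ejective: /t̪ʼ/ (dental), /ʈʼ/ (retroflex), /cʼ/ (palatal), /kʼ/ (velar).
Every place of articulation has an aspirated member except dental, where /t̪ʰ/ would be expected.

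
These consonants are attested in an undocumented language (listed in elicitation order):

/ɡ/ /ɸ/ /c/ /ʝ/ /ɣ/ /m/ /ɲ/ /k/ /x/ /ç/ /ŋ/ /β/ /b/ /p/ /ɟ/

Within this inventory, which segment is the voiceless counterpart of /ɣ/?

/ɣ/ is a voiced velar fricative.
The voiceless counterpart is a voiceless velar fricative — in this inventory, /x/.

/x/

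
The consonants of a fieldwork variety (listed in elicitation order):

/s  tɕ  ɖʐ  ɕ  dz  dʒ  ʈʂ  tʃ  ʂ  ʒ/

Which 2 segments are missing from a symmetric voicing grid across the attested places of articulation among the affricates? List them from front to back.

alveolar: voiceless —, voiced /dz/.
postalveolar: voiceless /tʃ/, voiced /dʒ/.
retroflex: voiceless /ʈʂ/, voiced /ɖʐ/.
alveolo-palatal: voiceless /tɕ/, voiced —.
Gaps, from front to back: alveolar lacks voiceless (/ts/); alveolo-palatal lacks voiced (/dʑ/).

/ts/, /dʑ/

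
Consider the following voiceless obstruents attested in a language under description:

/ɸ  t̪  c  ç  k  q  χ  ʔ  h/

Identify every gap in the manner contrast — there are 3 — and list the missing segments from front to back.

Stop: /t̪/ (dental), /c/ (palatal), /k/ (velar), /q/ (uvular), /ʔ/ (glottal).
Fricative: /ɸ/ (bilabial), /ç/ (palatal), /χ/ (uvular), /h/ (glottal).
Gaps, from front to back: bilabial lacks stop (/p/); dental lacks fricative (/θ/); velar lacks fricative (/x/).

/p/, /θ/, /x/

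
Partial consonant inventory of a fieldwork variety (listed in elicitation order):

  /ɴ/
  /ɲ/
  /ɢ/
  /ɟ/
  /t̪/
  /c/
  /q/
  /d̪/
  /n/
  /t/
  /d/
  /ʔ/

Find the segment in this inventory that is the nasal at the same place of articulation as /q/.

/ɴ/

/q/ is a voiceless uvular stop.
The nasal at the same place is an uvular nasal — in this inventory, /ɴ/.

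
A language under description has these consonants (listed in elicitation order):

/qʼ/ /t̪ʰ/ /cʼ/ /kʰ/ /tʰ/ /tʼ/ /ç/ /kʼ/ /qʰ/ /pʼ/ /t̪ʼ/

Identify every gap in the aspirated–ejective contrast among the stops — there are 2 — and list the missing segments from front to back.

bilabial: aspirated —, ejective /pʼ/.
dental: aspirated /t̪ʰ/, ejective /t̪ʼ/.
alveolar: aspirated /tʰ/, ejective /tʼ/.
palatal: aspirated —, ejective /cʼ/.
velar: aspirated /kʰ/, ejective /kʼ/.
uvular: aspirated /qʰ/, ejective /qʼ/.
Gaps, from front to back: bilabial lacks aspirated (/pʰ/); palatal lacks aspirated (/cʰ/).

/pʰ/, /cʰ/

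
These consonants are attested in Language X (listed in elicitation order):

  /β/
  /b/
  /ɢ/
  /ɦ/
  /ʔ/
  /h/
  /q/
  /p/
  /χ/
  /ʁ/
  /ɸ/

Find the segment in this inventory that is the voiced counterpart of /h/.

/ɦ/

/h/ is a voiceless glottal fricative.
The voiced counterpart is a voiced glottal fricative — in this inventory, /ɦ/.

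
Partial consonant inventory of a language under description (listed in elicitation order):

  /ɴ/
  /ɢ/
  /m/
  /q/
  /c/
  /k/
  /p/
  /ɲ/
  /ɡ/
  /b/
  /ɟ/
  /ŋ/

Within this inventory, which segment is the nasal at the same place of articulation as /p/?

/m/

/p/ is a voiceless bilabial stop.
The nasal at the same place is a bilabial nasal — in this inventory, /m/.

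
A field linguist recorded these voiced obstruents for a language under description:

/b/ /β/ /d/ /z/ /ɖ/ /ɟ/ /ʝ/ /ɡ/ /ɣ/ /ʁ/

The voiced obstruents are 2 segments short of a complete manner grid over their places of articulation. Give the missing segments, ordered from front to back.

Stop: /b/ (bilabial), /d/ (alveolar), /ɖ/ (retroflex), /ɟ/ (palatal), /ɡ/ (velar).
Fricative: /β/ (bilabial), /z/ (alveolar), /ʝ/ (palatal), /ɣ/ (velar), /ʁ/ (uvular).
Gaps, from front to back: retroflex lacks fricative (/ʐ/); uvular lacks stop (/ɢ/).

/ʐ/, /ɢ/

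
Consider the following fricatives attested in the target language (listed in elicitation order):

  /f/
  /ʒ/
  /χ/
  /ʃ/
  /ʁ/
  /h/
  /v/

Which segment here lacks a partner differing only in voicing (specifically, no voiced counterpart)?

/h/

Labiodental: /f/ ~ /v/
Postalveolar: /ʃ/ ~ /ʒ/
Uvular: /χ/ ~ /ʁ/
Glottal: only /h/ (voiceless); no voiced partner.
So /h/ is the unpaired segment.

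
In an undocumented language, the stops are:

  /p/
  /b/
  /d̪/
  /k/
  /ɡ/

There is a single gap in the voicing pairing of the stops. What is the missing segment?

/t̪/

place of articulation  voiceless  voiced  
bilabial          p         b       
dental            —         d̪      
velar             k         ɡ       
The dental row has no voiceless member, so the gap is the voiceless dental stop /t̪/.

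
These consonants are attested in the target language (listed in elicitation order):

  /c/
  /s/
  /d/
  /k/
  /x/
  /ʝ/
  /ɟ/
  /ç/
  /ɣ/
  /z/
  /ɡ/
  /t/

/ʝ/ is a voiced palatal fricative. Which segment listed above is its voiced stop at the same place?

/ɟ/

The voiced stop at the same place is a voiced palatal stop — in this inventory, /ɟ/.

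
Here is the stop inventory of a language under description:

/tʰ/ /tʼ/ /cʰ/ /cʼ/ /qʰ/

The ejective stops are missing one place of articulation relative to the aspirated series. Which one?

uvular

Aspirated: /tʰ/ (alveolar), /cʰ/ (palatal), /qʰ/ (uvular).
Ejective: /tʼ/ (alveolar), /cʼ/ (palatal).
Every place of articulation has an ejective member except uvular, where /qʼ/ would be expected.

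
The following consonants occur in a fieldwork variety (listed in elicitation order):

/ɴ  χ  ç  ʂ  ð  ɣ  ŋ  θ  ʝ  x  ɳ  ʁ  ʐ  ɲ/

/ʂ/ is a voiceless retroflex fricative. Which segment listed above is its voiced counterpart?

The voiced counterpart is a voiced retroflex fricative — in this inventory, /ʐ/.

/ʐ/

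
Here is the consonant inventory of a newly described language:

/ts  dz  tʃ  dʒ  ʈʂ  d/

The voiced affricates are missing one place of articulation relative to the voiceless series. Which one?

Voiceless: /ts/ (alveolar), /tʃ/ (postalveolar), /ʈʂ/ (retroflex).
Voiced: /dz/ (alveolar), /dʒ/ (postalveolar).
Every place of articulation has a voiced member except retroflex, where /ɖʐ/ would be expected.

retroflex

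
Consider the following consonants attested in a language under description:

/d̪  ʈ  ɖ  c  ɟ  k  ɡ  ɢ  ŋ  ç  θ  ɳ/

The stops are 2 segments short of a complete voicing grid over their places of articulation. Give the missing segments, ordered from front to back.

/t̪/, /q/

dental: voiceless —, voiced /d̪/.
retroflex: voiceless /ʈ/, voiced /ɖ/.
palatal: voiceless /c/, voiced /ɟ/.
velar: voiceless /k/, voiced /ɡ/.
uvular: voiceless —, voiced /ɢ/.
Gaps, from front to back: dental lacks voiceless (/t̪/); uvular lacks voiceless (/q/).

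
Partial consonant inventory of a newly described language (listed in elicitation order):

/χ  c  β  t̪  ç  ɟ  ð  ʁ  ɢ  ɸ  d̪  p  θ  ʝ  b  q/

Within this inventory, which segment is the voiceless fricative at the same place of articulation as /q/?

/χ/

/q/ is a voiceless uvular stop.
The voiceless fricative at the same place is a voiceless uvular fricative — in this inventory, /χ/.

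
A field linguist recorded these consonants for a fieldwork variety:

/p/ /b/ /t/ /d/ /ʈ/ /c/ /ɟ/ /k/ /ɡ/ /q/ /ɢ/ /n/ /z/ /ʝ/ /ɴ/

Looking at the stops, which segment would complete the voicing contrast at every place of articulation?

place of articulation  voiceless  voiced  
bilabial          p         b       
alveolar          t         d       
retroflex         ʈ         —       
palatal           c         ɟ       
velar             k         ɡ       
uvular            q         ɢ       
The retroflex row has no voiced member, so the gap is the voiced retroflex stop /ɖ/.

/ɖ/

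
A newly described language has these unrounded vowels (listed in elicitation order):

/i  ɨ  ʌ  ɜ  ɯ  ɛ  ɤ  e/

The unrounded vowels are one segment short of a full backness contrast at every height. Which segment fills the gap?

/ɘ/

high: front /i/, central /ɨ/, back /ɯ/.
high-mid: front /e/, central —, back /ɤ/.
low-mid: front /ɛ/, central /ɜ/, back /ʌ/.
The high-mid row has no central member, so the gap is the high-mid central unrounded vowel /ɘ/.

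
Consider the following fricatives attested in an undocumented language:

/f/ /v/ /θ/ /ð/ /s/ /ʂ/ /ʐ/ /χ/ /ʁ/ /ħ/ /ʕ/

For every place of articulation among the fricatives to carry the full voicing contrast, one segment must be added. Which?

/z/

place of articulation  voiceless  voiced  
labiodental       f         v       
dental            θ         ð       
alveolar          s         —       
retroflex         ʂ         ʐ       
uvular            χ         ʁ       
pharyngeal        ħ         ʕ       
The alveolar row has no voiced member, so the gap is the voiced alveolar fricative /z/.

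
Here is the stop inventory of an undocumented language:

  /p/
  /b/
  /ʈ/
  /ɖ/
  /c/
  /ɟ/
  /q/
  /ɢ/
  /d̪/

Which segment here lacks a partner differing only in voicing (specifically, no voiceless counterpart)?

Bilabial: /p/ ~ /b/
Retroflex: /ʈ/ ~ /ɖ/
Palatal: /c/ ~ /ɟ/
Uvular: /q/ ~ /ɢ/
Dental: only /d̪/ (voiced); no voiceless partner.
So /d̪/ is the unpaired segment.

/d̪/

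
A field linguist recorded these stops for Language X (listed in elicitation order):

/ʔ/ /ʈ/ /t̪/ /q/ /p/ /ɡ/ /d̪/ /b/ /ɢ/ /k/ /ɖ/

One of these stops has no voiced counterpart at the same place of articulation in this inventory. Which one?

/ʔ/

Bilabial: /p/ ~ /b/
Dental: /t̪/ ~ /d̪/
Retroflex: /ʈ/ ~ /ɖ/
Velar: /k/ ~ /ɡ/
Uvular: /q/ ~ /ɢ/
Glottal: only /ʔ/ (voiceless); no voiced partner.
So /ʔ/ is the unpaired segment.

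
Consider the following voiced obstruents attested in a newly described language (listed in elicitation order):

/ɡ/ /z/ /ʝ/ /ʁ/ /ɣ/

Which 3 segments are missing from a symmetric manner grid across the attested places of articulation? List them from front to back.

/d/, /ɟ/, /ɢ/

place of articulation  stop      fricative
alveolar          —         z       
palatal           —         ʝ       
velar             ɡ         ɣ       
uvular            —         ʁ       
Gaps, from front to back: alveolar lacks stop (/d/); palatal lacks stop (/ɟ/); uvular lacks stop (/ɢ/).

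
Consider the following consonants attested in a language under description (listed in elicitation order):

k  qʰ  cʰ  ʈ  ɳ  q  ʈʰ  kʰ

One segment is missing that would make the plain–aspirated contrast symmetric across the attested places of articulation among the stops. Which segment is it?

/c/

place of articulation  plain     aspirated
retroflex         ʈ         ʈʰ      
palatal           —         cʰ      
velar             k         kʰ      
uvular            q         qʰ      
The palatal row has no plain member, so the gap is the plain palatal stop /c/.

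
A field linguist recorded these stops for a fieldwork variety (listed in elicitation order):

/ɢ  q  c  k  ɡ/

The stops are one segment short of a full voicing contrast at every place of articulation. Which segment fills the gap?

/ɟ/

Voiceless: /c/ (palatal), /k/ (velar), /q/ (uvular).
Voiced: /ɡ/ (velar), /ɢ/ (uvular).
The palatal row has no voiced member, so the gap is the voiced palatal stop /ɟ/.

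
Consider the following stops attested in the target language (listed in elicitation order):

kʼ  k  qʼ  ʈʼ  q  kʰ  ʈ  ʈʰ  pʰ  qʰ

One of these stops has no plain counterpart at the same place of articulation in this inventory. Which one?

/pʰ/

Retroflex: /ʈ/ ~ /ʈʰ/ ~ /ʈʼ/
Velar: /k/ ~ /kʰ/ ~ /kʼ/
Uvular: /q/ ~ /qʰ/ ~ /qʼ/
Bilabial: only /pʰ/ (aspirated); no plain partner.
So /pʰ/ is the unpaired segment.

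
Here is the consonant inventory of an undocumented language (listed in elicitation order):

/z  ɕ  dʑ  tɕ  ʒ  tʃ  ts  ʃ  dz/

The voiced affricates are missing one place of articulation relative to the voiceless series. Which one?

Voiceless: /ts/ (alveolar), /tʃ/ (postalveolar), /tɕ/ (alveolo-palatal).
Voiced: /dz/ (alveolar), /dʑ/ (alveolo-palatal).
Every place of articulation has a voiced member except postalveolar, where /dʒ/ would be expected.

postalveolar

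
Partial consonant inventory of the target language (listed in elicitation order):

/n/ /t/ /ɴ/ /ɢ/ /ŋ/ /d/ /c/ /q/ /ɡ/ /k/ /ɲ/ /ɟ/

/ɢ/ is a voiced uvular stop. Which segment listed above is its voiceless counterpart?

/q/

The voiceless counterpart is a voiceless uvular stop — in this inventory, /q/.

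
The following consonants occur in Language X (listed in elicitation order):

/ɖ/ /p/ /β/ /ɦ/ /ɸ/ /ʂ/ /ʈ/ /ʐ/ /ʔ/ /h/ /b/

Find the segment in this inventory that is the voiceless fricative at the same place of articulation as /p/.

/ɸ/

/p/ is a voiceless bilabial stop.
The voiceless fricative at the same place is a voiceless bilabial fricative — in this inventory, /ɸ/.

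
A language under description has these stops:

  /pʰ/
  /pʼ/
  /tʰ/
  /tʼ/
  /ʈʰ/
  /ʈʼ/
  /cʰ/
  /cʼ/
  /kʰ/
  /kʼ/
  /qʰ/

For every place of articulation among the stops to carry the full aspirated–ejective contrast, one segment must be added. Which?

Aspirated: /pʰ/ (bilabial), /tʰ/ (alveolar), /ʈʰ/ (retroflex), /cʰ/ (palatal), /kʰ/ (velar), /qʰ/ (uvular).
Ejective: /pʼ/ (bilabial), /tʼ/ (alveolar), /ʈʼ/ (retroflex), /cʼ/ (palatal), /kʼ/ (velar).
The uvular row has no ejective member, so the gap is the ejective uvular stop /qʼ/.

/qʼ/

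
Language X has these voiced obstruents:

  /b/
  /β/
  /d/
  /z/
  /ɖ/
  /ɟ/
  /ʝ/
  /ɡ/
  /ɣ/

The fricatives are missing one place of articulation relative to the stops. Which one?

place of articulation  stop      fricative
bilabial          b         β       
alveolar          d         z       
retroflex         ɖ         —       
palatal           ɟ         ʝ       
velar             ɡ         ɣ       
Every place of articulation has a fricative member except retroflex, where /ʐ/ would be expected.

retroflex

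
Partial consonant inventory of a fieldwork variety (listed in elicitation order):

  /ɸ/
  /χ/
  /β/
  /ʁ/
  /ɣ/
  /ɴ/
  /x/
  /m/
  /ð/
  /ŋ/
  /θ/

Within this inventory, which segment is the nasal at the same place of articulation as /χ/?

/χ/ is a voiceless uvular fricative.
The nasal at the same place is an uvular nasal — in this inventory, /ɴ/.

/ɴ/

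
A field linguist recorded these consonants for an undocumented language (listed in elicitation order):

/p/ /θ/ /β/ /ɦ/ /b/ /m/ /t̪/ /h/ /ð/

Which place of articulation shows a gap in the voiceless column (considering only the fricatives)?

place of articulation  voiceless  voiced  
bilabial          —         β       
dental            θ         ð       
glottal           h         ɦ       
Every place of articulation has a voiceless member except bilabial, where /ɸ/ would be expected.

bilabial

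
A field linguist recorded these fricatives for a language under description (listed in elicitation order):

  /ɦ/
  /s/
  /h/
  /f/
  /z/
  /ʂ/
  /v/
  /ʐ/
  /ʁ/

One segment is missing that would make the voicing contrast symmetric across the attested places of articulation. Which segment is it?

Voiceless: /f/ (labiodental), /s/ (alveolar), /ʂ/ (retroflex), /h/ (glottal).
Voiced: /v/ (labiodental), /z/ (alveolar), /ʐ/ (retroflex), /ʁ/ (uvular), /ɦ/ (glottal).
The uvular row has no voiceless member, so the gap is the voiceless uvular fricative /χ/.

/χ/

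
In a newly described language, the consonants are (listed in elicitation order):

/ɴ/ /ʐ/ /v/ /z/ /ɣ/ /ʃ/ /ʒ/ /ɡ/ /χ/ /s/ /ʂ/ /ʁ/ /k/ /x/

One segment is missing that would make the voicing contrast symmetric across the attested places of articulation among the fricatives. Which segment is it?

/f/

Voiceless: /s/ (alveolar), /ʃ/ (postalveolar), /ʂ/ (retroflex), /x/ (velar), /χ/ (uvular).
Voiced: /v/ (labiodental), /z/ (alveolar), /ʒ/ (postalveolar), /ʐ/ (retroflex), /ɣ/ (velar), /ʁ/ (uvular).
The labiodental row has no voiceless member, so the gap is the voiceless labiodental fricative /f/.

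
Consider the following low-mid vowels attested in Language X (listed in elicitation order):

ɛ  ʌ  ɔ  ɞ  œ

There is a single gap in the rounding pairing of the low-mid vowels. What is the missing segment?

/ɜ/

front: unrounded /ɛ/, rounded /œ/.
central: unrounded —, rounded /ɞ/.
back: unrounded /ʌ/, rounded /ɔ/.
The central row has no unrounded member, so the gap is the central unrounded vowel /ɜ/.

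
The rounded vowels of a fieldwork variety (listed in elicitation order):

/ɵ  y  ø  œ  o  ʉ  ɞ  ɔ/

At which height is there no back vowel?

high: front /y/, central /ʉ/, back —.
high-mid: front /ø/, central /ɵ/, back /o/.
low-mid: front /œ/, central /ɞ/, back /ɔ/.
Every height has a back member except high, where /u/ would be expected.

high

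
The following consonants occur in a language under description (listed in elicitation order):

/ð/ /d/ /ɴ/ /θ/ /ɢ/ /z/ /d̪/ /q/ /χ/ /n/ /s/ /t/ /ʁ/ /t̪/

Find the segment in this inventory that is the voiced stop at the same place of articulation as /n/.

/n/ is an alveolar nasal.
The voiced stop at the same place is a voiced alveolar stop — in this inventory, /d/.

/d/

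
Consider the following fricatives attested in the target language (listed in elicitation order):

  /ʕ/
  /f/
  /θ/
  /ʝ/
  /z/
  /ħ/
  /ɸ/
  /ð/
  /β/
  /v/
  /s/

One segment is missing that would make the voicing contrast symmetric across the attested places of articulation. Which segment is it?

/ç/

bilabial: voiceless /ɸ/, voiced /β/.
labiodental: voiceless /f/, voiced /v/.
dental: voiceless /θ/, voiced /ð/.
alveolar: voiceless /s/, voiced /z/.
palatal: voiceless —, voiced /ʝ/.
pharyngeal: voiceless /ħ/, voiced /ʕ/.
The palatal row has no voiceless member, so the gap is the voiceless palatal fricative /ç/.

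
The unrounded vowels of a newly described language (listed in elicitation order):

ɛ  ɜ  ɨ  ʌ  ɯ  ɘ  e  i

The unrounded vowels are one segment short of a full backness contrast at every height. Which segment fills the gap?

high: front /i/, central /ɨ/, back /ɯ/.
high-mid: front /e/, central /ɘ/, back —.
low-mid: front /ɛ/, central /ɜ/, back /ʌ/.
The high-mid row has no back member, so the gap is the high-mid back unrounded vowel /ɤ/.

/ɤ/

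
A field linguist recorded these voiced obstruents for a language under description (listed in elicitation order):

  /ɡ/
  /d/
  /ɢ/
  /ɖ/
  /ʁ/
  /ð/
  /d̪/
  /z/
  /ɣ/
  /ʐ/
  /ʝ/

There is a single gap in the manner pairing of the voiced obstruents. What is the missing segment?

/ɟ/

place of articulation  stop      fricative
dental            d̪        ð       
alveolar          d         z       
retroflex         ɖ         ʐ       
palatal           —         ʝ       
velar             ɡ         ɣ       
uvular            ɢ         ʁ       
The palatal row has no stop member, so the gap is the palatal stop /ɟ/.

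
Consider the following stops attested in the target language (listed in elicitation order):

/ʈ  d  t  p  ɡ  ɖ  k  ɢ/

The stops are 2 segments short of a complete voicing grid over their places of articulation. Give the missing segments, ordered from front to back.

/b/, /q/

bilabial: voiceless /p/, voiced —.
alveolar: voiceless /t/, voiced /d/.
retroflex: voiceless /ʈ/, voiced /ɖ/.
velar: voiceless /k/, voiced /ɡ/.
uvular: voiceless —, voiced /ɢ/.
Gaps, from front to back: bilabial lacks voiced (/b/); uvular lacks voiceless (/q/).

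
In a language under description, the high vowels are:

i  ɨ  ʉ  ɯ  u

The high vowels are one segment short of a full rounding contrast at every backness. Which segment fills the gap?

/y/

Unrounded: /i/ (front), /ɨ/ (central), /ɯ/ (back).
Rounded: /ʉ/ (central), /u/ (back).
The front row has no rounded member, so the gap is the front rounded vowel /y/.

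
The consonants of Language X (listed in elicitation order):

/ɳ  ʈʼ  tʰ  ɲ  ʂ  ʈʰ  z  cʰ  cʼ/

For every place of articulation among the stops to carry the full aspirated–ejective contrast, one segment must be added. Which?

/tʼ/

Aspirated: /tʰ/ (alveolar), /ʈʰ/ (retroflex), /cʰ/ (palatal).
Ejective: /ʈʼ/ (retroflex), /cʼ/ (palatal).
The alveolar row has no ejective member, so the gap is the ejective alveolar stop /tʼ/.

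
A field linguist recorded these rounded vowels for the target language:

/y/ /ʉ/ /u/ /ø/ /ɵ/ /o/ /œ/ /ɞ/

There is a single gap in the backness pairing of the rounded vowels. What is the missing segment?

/ɔ/

high: front /y/, central /ʉ/, back /u/.
high-mid: front /ø/, central /ɵ/, back /o/.
low-mid: front /œ/, central /ɞ/, back —.
The low-mid row has no back member, so the gap is the low-mid back rounded vowel /ɔ/.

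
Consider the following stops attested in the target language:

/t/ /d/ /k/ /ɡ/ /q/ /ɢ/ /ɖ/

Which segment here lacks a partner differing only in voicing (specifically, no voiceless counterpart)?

/ɖ/

Alveolar: /t/ ~ /d/
Velar: /k/ ~ /ɡ/
Uvular: /q/ ~ /ɢ/
Retroflex: only /ɖ/ (voiced); no voiceless partner.
So /ɖ/ is the unpaired segment.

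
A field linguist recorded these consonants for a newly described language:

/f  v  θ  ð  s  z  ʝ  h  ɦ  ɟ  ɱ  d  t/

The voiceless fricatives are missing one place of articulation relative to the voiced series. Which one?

palatal

place of articulation  voiceless  voiced  
labiodental       f         v       
dental            θ         ð       
alveolar          s         z       
palatal           —         ʝ       
glottal           h         ɦ       
Every place of articulation has a voiceless member except palatal, where /ç/ would be expected.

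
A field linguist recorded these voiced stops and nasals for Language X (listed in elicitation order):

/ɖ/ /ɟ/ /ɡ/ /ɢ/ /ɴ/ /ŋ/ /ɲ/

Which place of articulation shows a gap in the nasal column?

place of articulation  oral stop  nasal   
retroflex         ɖ         —       
palatal           ɟ         ɲ       
velar             ɡ         ŋ       
uvular            ɢ         ɴ       
Every place of articulation has a nasal member except retroflex, where /ɳ/ would be expected.

retroflex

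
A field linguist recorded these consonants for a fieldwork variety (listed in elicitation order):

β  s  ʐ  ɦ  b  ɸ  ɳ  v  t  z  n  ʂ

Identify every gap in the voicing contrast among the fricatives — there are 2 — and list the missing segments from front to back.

/f/, /h/

place of articulation  voiceless  voiced  
bilabial          ɸ         β       
labiodental       —         v       
alveolar          s         z       
retroflex         ʂ         ʐ       
glottal           —         ɦ       
Gaps, from front to back: labiodental lacks voiceless (/f/); glottal lacks voiceless (/h/).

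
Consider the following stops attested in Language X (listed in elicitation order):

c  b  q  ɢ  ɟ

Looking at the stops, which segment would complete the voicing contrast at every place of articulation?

bilabial: voiceless —, voiced /b/.
palatal: voiceless /c/, voiced /ɟ/.
uvular: voiceless /q/, voiced /ɢ/.
The bilabial row has no voiceless member, so the gap is the voiceless bilabial stop /p/.

/p/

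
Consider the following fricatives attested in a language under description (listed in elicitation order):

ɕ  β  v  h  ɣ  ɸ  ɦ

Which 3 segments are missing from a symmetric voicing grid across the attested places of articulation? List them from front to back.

/f/, /ʑ/, /x/

bilabial: voiceless /ɸ/, voiced /β/.
labiodental: voiceless —, voiced /v/.
alveolo-palatal: voiceless /ɕ/, voiced —.
velar: voiceless —, voiced /ɣ/.
glottal: voiceless /h/, voiced /ɦ/.
Gaps, from front to back: labiodental lacks voiceless (/f/); alveolo-palatal lacks voiced (/ʑ/); velar lacks voiceless (/x/).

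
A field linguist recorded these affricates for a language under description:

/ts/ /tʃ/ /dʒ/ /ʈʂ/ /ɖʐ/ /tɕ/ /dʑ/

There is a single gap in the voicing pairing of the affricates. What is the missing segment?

Voiceless: /ts/ (alveolar), /tʃ/ (postalveolar), /ʈʂ/ (retroflex), /tɕ/ (alveolo-palatal).
Voiced: /dʒ/ (postalveolar), /ɖʐ/ (retroflex), /dʑ/ (alveolo-palatal).
The alveolar row has no voiced member, so the gap is the voiced alveolar affricate /dz/.

/dz/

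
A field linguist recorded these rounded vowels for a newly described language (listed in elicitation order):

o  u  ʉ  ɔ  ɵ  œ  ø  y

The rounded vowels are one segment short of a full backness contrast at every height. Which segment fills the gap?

/ɞ/

height            front     central   back    
high              y         ʉ         u       
high-mid          ø         ɵ         o       
low-mid           œ         —         ɔ       
The low-mid row has no central member, so the gap is the low-mid central rounded vowel /ɞ/.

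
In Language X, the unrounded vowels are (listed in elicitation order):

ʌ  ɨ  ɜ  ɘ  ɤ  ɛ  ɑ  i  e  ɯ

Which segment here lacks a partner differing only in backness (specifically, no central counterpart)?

/ɑ/

High: /i/ ~ /ɨ/ ~ /ɯ/
High-mid: /e/ ~ /ɘ/ ~ /ɤ/
Low-mid: /ɛ/ ~ /ɜ/ ~ /ʌ/
Low: only /ɑ/ (back); no central partner.
So /ɑ/ is the unpaired segment.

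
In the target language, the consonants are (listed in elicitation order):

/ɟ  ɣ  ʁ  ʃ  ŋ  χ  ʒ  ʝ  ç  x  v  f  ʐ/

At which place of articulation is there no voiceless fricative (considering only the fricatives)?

retroflex

labiodental: voiceless /f/, voiced /v/.
postalveolar: voiceless /ʃ/, voiced /ʒ/.
retroflex: voiceless —, voiced /ʐ/.
palatal: voiceless /ç/, voiced /ʝ/.
velar: voiceless /x/, voiced /ɣ/.
uvular: voiceless /χ/, voiced /ʁ/.
Every place of articulation has a voiceless member except retroflex, where /ʂ/ would be expected.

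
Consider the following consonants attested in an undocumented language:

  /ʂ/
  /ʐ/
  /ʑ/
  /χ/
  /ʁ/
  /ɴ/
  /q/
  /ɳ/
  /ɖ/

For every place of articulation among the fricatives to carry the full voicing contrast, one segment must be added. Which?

/ɕ/

Voiceless: /ʂ/ (retroflex), /χ/ (uvular).
Voiced: /ʐ/ (retroflex), /ʑ/ (alveolo-palatal), /ʁ/ (uvular).
The alveolo-palatal row has no voiceless member, so the gap is the voiceless alveolo-palatal fricative /ɕ/.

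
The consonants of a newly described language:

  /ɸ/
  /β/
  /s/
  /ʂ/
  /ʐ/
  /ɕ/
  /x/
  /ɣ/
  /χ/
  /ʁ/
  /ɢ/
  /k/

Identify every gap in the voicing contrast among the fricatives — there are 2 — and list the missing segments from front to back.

/z/, /ʑ/

place of articulation  voiceless  voiced  
bilabial          ɸ         β       
alveolar          s         —       
retroflex         ʂ         ʐ       
alveolo-palatal   ɕ         —       
velar             x         ɣ       
uvular            χ         ʁ       
Gaps, from front to back: alveolar lacks voiced (/z/); alveolo-palatal lacks voiced (/ʑ/).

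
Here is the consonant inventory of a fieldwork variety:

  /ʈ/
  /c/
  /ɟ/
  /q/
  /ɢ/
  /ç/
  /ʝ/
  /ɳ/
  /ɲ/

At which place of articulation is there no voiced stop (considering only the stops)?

retroflex

Voiceless: /ʈ/ (retroflex), /c/ (palatal), /q/ (uvular).
Voiced: /ɟ/ (palatal), /ɢ/ (uvular).
Every place of articulation has a voiced member except retroflex, where /ɖ/ would be expected.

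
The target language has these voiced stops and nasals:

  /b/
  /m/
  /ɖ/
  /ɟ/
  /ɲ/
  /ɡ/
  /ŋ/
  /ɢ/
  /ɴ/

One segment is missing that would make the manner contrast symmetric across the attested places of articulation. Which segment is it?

place of articulation  oral stop  nasal   
bilabial          b         m       
retroflex         ɖ         —       
palatal           ɟ         ɲ       
velar             ɡ         ŋ       
uvular            ɢ         ɴ       
The retroflex row has no nasal member, so the gap is the retroflex nasal /ɳ/.

/ɳ/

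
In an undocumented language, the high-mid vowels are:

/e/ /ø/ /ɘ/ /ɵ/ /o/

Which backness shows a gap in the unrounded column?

back

front: unrounded /e/, rounded /ø/.
central: unrounded /ɘ/, rounded /ɵ/.
back: unrounded —, rounded /o/.
Every backness has an unrounded member except back, where /ɤ/ would be expected.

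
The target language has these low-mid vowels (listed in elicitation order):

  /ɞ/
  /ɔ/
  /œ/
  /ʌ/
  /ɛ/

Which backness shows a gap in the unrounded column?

central

front: unrounded /ɛ/, rounded /œ/.
central: unrounded —, rounded /ɞ/.
back: unrounded /ʌ/, rounded /ɔ/.
Every backness has an unrounded member except central, where /ɜ/ would be expected.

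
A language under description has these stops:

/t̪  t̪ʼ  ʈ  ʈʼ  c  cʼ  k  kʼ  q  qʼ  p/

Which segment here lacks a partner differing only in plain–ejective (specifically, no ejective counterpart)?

Dental: /t̪/ ~ /t̪ʼ/
Retroflex: /ʈ/ ~ /ʈʼ/
Palatal: /c/ ~ /cʼ/
Velar: /k/ ~ /kʼ/
Uvular: /q/ ~ /qʼ/
Bilabial: only /p/ (plain); no ejective partner.
So /p/ is the unpaired segment.

/p/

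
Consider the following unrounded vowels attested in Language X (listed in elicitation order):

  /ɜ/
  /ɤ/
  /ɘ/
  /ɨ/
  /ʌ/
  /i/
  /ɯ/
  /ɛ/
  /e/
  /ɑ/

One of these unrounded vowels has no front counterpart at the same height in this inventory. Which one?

/ɑ/

High: /i/ ~ /ɨ/ ~ /ɯ/
High-mid: /e/ ~ /ɘ/ ~ /ɤ/
Low-mid: /ɛ/ ~ /ɜ/ ~ /ʌ/
Low: only /ɑ/ (back); no front partner.
So /ɑ/ is the unpaired segment.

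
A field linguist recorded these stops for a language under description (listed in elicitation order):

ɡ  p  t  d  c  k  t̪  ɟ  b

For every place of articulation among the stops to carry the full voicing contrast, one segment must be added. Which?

place of articulation  voiceless  voiced  
bilabial          p         b       
dental            t̪        —       
alveolar          t         d       
palatal           c         ɟ       
velar             k         ɡ       
The dental row has no voiced member, so the gap is the voiced dental stop /d̪/.

/d̪/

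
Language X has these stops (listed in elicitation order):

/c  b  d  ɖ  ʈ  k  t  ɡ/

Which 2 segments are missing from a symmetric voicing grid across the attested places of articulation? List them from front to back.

Voiceless: /t/ (alveolar), /ʈ/ (retroflex), /c/ (palatal), /k/ (velar).
Voiced: /b/ (bilabial), /d/ (alveolar), /ɖ/ (retroflex), /ɡ/ (velar).
Gaps, from front to back: bilabial lacks voiceless (/p/); palatal lacks voiced (/ɟ/).

/p/, /ɟ/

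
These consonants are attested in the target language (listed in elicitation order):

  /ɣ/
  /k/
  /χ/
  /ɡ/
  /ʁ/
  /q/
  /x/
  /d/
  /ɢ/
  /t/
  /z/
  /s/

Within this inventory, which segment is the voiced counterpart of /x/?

/ɣ/

/x/ is a voiceless velar fricative.
The voiced counterpart is a voiced velar fricative — in this inventory, /ɣ/.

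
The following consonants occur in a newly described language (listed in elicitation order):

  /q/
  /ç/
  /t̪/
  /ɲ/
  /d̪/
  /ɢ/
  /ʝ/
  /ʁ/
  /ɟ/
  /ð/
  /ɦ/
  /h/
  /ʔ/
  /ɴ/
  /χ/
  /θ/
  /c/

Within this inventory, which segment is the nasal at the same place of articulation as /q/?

/ɴ/

/q/ is a voiceless uvular stop.
The nasal at the same place is an uvular nasal — in this inventory, /ɴ/.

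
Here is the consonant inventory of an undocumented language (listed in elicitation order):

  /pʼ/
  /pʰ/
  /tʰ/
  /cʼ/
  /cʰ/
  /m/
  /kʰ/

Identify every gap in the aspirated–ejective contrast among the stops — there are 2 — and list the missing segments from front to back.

Aspirated: /pʰ/ (bilabial), /tʰ/ (alveolar), /cʰ/ (palatal), /kʰ/ (velar).
Ejective: /pʼ/ (bilabial), /cʼ/ (palatal).
Gaps, from front to back: alveolar lacks ejective (/tʼ/); velar lacks ejective (/kʼ/).

/tʼ/, /kʼ/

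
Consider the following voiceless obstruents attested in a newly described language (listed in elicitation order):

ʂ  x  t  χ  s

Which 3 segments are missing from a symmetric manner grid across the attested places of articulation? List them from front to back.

Stop: /t/ (alveolar).
Fricative: /s/ (alveolar), /ʂ/ (retroflex), /x/ (velar), /χ/ (uvular).
Gaps, from front to back: retroflex lacks stop (/ʈ/); velar lacks stop (/k/); uvular lacks stop (/q/).

/ʈ/, /k/, /q/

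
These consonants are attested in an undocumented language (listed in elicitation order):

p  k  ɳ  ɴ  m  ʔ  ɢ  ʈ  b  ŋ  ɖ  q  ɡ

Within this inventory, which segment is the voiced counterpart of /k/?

/ɡ/

/k/ is a voiceless velar stop.
The voiced counterpart is a voiced velar stop — in this inventory, /ɡ/.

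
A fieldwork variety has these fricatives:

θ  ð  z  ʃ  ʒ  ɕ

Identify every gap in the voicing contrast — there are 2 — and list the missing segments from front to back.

Voiceless: /θ/ (dental), /ʃ/ (postalveolar), /ɕ/ (alveolo-palatal).
Voiced: /ð/ (dental), /z/ (alveolar), /ʒ/ (postalveolar).
Gaps, from front to back: alveolar lacks voiceless (/s/); alveolo-palatal lacks voiced (/ʑ/).

/s/, /ʑ/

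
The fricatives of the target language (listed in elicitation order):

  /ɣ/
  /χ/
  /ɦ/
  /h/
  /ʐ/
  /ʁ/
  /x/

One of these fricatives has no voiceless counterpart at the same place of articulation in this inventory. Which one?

/ʐ/

Velar: /x/ ~ /ɣ/
Uvular: /χ/ ~ /ʁ/
Glottal: /h/ ~ /ɦ/
Retroflex: only /ʐ/ (voiced); no voiceless partner.
So /ʐ/ is the unpaired segment.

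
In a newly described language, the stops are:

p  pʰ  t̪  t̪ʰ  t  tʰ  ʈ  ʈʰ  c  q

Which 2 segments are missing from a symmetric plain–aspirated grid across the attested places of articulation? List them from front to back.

Plain: /p/ (bilabial), /t̪/ (dental), /t/ (alveolar), /ʈ/ (retroflex), /c/ (palatal), /q/ (uvular).
Aspirated: /pʰ/ (bilabial), /t̪ʰ/ (dental), /tʰ/ (alveolar), /ʈʰ/ (retroflex).
Gaps, from front to back: palatal lacks aspirated (/cʰ/); uvular lacks aspirated (/qʰ/).

/cʰ/, /qʰ/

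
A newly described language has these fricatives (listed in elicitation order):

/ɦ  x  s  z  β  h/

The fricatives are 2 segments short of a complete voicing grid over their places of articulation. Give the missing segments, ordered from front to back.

bilabial: voiceless —, voiced /β/.
alveolar: voiceless /s/, voiced /z/.
velar: voiceless /x/, voiced —.
glottal: voiceless /h/, voiced /ɦ/.
Gaps, from front to back: bilabial lacks voiceless (/ɸ/); velar lacks voiced (/ɣ/).

/ɸ/, /ɣ/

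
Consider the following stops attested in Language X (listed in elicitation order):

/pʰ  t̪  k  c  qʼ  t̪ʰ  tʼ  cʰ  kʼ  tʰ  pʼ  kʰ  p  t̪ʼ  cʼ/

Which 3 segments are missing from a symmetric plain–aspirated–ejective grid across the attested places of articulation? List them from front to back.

/t/, /q/, /qʰ/

Plain: /p/ (bilabial), /t̪/ (dental), /c/ (palatal), /k/ (velar).
Aspirated: /pʰ/ (bilabial), /t̪ʰ/ (dental), /tʰ/ (alveolar), /cʰ/ (palatal), /kʰ/ (velar).
Ejective: /pʼ/ (bilabial), /t̪ʼ/ (dental), /tʼ/ (alveolar), /cʼ/ (palatal), /kʼ/ (velar), /qʼ/ (uvular).
Gaps, from front to back: alveolar lacks plain (/t/); uvular lacks plain (/q/); uvular lacks aspirated (/qʰ/).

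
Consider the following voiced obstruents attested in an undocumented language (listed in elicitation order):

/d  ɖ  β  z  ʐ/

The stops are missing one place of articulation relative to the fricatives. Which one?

Stop: /d/ (alveolar), /ɖ/ (retroflex).
Fricative: /β/ (bilabial), /z/ (alveolar), /ʐ/ (retroflex).
Every place of articulation has a stop member except bilabial, where /b/ would be expected.

bilabial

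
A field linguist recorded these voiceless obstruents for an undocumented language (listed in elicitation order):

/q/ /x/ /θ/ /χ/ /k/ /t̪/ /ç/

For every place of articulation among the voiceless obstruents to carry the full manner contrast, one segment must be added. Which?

Stop: /t̪/ (dental), /k/ (velar), /q/ (uvular).
Fricative: /θ/ (dental), /ç/ (palatal), /x/ (velar), /χ/ (uvular).
The palatal row has no stop member, so the gap is the palatal stop /c/.

/c/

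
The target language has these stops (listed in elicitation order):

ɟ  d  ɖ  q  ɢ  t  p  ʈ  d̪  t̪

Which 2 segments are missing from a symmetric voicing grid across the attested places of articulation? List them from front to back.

Voiceless: /p/ (bilabial), /t̪/ (dental), /t/ (alveolar), /ʈ/ (retroflex), /q/ (uvular).
Voiced: /d̪/ (dental), /d/ (alveolar), /ɖ/ (retroflex), /ɟ/ (palatal), /ɢ/ (uvular).
Gaps, from front to back: bilabial lacks voiced (/b/); palatal lacks voiceless (/c/).

/b/, /c/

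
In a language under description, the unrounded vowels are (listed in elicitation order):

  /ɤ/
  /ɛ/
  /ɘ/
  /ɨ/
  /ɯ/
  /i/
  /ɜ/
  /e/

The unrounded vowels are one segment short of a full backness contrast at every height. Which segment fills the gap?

/ʌ/

high: front /i/, central /ɨ/, back /ɯ/.
high-mid: front /e/, central /ɘ/, back /ɤ/.
low-mid: front /ɛ/, central /ɜ/, back —.
The low-mid row has no back member, so the gap is the low-mid back unrounded vowel /ʌ/.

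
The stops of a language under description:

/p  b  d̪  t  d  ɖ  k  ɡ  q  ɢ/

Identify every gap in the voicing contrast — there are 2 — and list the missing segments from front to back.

/t̪/, /ʈ/

place of articulation  voiceless  voiced  
bilabial          p         b       
dental            —         d̪      
alveolar          t         d       
retroflex         —         ɖ       
velar             k         ɡ       
uvular            q         ɢ       
Gaps, from front to back: dental lacks voiceless (/t̪/); retroflex lacks voiceless (/ʈ/).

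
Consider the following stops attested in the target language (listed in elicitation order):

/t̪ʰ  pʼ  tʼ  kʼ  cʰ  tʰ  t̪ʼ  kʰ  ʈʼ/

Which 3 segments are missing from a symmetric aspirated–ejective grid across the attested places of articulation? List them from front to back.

Aspirated: /t̪ʰ/ (dental), /tʰ/ (alveolar), /cʰ/ (palatal), /kʰ/ (velar).
Ejective: /pʼ/ (bilabial), /t̪ʼ/ (dental), /tʼ/ (alveolar), /ʈʼ/ (retroflex), /kʼ/ (velar).
Gaps, from front to back: bilabial lacks aspirated (/pʰ/); retroflex lacks aspirated (/ʈʰ/); palatal lacks ejective (/cʼ/).

/pʰ/, /ʈʰ/, /cʼ/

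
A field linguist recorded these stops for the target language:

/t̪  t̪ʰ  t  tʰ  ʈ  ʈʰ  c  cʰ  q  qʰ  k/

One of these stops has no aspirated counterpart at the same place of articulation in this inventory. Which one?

/k/

Dental: /t̪/ ~ /t̪ʰ/
Alveolar: /t/ ~ /tʰ/
Retroflex: /ʈ/ ~ /ʈʰ/
Palatal: /c/ ~ /cʰ/
Uvular: /q/ ~ /qʰ/
Velar: only /k/ (plain); no aspirated partner.
So /k/ is the unpaired segment.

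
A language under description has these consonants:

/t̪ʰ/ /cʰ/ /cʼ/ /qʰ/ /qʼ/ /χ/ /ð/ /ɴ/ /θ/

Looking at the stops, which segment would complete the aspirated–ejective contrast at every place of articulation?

/t̪ʼ/

Aspirated: /t̪ʰ/ (dental), /cʰ/ (palatal), /qʰ/ (uvular).
Ejective: /cʼ/ (palatal), /qʼ/ (uvular).
The dental row has no ejective member, so the gap is the ejective dental stop /t̪ʼ/.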